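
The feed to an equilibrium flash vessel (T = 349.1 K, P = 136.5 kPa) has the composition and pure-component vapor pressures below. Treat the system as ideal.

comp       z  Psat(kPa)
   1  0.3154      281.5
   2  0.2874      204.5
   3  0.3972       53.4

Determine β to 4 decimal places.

Raoult's law: Kᵢ = Pᵢˢᵃᵗ/P = Pᵢˢᵃᵗ/136.5.
  K_1 = 281.5/136.5 = 2.062271, K_2 = 204.5/136.5 = 1.498168, K_3 = 53.4/136.5 = 0.391209
Material balance + equilibrium reduce to Σ zᵢ(Kᵢ−1)/(1+β(Kᵢ−1)) = 0.
Check two-phase: ΣzᵢKᵢ = 1.2364 > 1 and Σzᵢ/Kᵢ = 1.3601 > 1, so g(0) = 0.2364 > 0 and g(1) = -0.3601 < 0.
Newton iteration, β⁰ = 0.5:
  β = 0.5000: g = -0.01419, g' = -0.5018 → β = 0.4717
  β = 0.4717: g = -0.00011, g' = -0.4944 → β = 0.4715
Converged at β = 0.4715.

β = 0.4715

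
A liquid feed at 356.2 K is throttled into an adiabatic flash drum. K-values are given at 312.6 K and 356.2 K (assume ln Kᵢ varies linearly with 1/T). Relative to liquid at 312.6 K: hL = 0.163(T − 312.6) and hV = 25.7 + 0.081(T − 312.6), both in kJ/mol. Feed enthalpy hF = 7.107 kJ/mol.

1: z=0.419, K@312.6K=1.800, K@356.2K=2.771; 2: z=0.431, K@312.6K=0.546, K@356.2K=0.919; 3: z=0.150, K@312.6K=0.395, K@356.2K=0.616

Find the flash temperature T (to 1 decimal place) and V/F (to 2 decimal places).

T = 317.1 K, V/F = 0.25

Adiabatic flash: solve Rachford–Rice at each trial T, then check hF = ψ·hV(T) + (1−ψ)·hL(T).
  T = 312.6 K: K = (1.800, 0.546, 0.395), RR gives ψ = 0.123, H_out = 3.153 kJ/mol
  T = 356.2 K: K = (2.771, 0.919, 0.616), RR gives ψ = 1.000, H_out = 29.232 kJ/mol
  T = 334.4 K: K = (2.265, 0.720, 0.500), RR gives ψ = 0.749, H_out = 21.469 kJ/mol
  T = 323.5 K: K = (2.027, 0.630, 0.446), RR gives ψ = 0.430, H_out = 12.440 kJ/mol
  T = 318.1 K: K = (1.913, 0.588, 0.421), RR gives ψ = 0.280, H_out = 7.969 kJ/mol
  T = 315.4 K: K = (1.857, 0.567, 0.408), RR gives ψ = 0.204, H_out = 5.653 kJ/mol
  T = 316.8 K: K = (1.886, 0.578, 0.414), RR gives ψ = 0.244, H_out = 6.863 kJ/mol
Linear interpolation between T = 316.8 (H_out = 6.863) and T = 318.1 (H_out = 7.969) on hF = 7.107 gives T ≈ 317.1 K, at which ψ = 0.25.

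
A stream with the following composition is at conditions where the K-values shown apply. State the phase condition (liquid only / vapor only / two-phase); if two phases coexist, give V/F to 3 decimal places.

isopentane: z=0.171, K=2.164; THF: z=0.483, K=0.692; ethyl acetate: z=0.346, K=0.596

liquid only

ΣzᵢKᵢ = 0.910; Σzᵢ/Kᵢ = 1.358.
Since ΣzᵢKᵢ < 1 the mixture is below its bubble point — single liquid phase.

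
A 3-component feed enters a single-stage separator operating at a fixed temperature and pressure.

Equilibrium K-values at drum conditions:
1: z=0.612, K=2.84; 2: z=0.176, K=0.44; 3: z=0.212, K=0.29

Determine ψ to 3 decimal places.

ψ = 0.731

Material balance + equilibrium reduce to Σ zᵢ(Kᵢ−1)/(1+ψ(Kᵢ−1)) = 0.
g(0) = ΣzᵢKᵢ − 1 = 0.877 and g(1) = 1 − Σzᵢ/Kᵢ = -0.347, so a root lies in (0, 1).
Iterate (Newton) starting at ψ = 0.6:
  ψ = 0.600: g = 0.1245, g' = -0.918 → ψ = 0.736
  ψ = 0.736: g = -0.0043, g' = -1.002 → ψ = 0.731
Converged at ψ = 0.731.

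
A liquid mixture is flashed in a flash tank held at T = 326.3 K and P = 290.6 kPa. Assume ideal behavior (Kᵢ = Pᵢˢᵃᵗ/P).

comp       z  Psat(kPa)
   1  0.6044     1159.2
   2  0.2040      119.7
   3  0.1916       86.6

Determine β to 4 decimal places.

β = 0.7995

Raoult's law: Kᵢ = Pᵢˢᵃᵗ/P = Pᵢˢᵃᵗ/290.6.
  K_1 = 1159.2/290.6 = 3.988988, K_2 = 119.7/290.6 = 0.411906, K_3 = 86.6/290.6 = 0.298004
Let β = V/F and solve Σ zᵢ(Kᵢ−1)/(1+β(Kᵢ−1)) = 0.
g(0) = ΣzᵢKᵢ − 1 = 1.5521 and g(1) = 1 − Σzᵢ/Kᵢ = -0.2897, so a root lies in (0, 1).
Iterate (Newton) starting at β = 0.5:
  β = 0.5000: g = 0.34703, g' = -1.2335 → β = 0.7813
  β = 0.7813: g = 0.02177, g' = -1.1900 → β = 0.7996
  β = 0.7996: g = -0.00019, g' = -1.2119 → β = 0.7995
Converged at β = 0.7995.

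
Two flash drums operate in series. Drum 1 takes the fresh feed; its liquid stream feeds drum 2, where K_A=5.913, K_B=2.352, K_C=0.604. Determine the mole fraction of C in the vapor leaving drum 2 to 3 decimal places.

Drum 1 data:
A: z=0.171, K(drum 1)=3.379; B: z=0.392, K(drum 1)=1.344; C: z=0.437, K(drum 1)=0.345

Drum 1:
Rachford–Rice: g(ψ₁) = Σ zᵢ(Kᵢ−1)/(1+ψ₁(Kᵢ−1)) = 0.
Feasibility: ΣzᵢKᵢ = 1.255, Σzᵢ/Kᵢ = 1.609 — both > 1, two phases present.
Newton–Raphson from ψ₁ = 0.45:
  ψ₁ = 0.450: g = -0.0926, g' = -0.637 → ψ₁ = 0.305
Converged at ψ₁ = 0.305.
Drum-1 compositions:
  A: x = 0.099, y = 0.335
  B: x = 0.355, y = 0.477
  C: x = 0.546, y = 0.188
Drum-2 feed = drum-1 liquid: z₂ = (0.0991, 0.3548, 0.5462).
Drum 2:
Rachford–Rice: g(ψ₂) = Σ zᵢ(Kᵢ−1)/(1+ψ₂(Kᵢ−1)) = 0.
g(0) = ΣzᵢKᵢ − 1 = 0.750 and g(1) = 1 − Σzᵢ/Kᵢ = -0.072, so a root lies in (0, 1).
Iterate (Newton) starting at ψ₂ = 0.55:
  ψ₂ = 0.550: g = 0.1301, g' = -0.528 → ψ₂ = 0.796
  ψ₂ = 0.796: g = 0.0141, g' = -0.432 → ψ₂ = 0.829
Converged at ψ₂ = 0.829.
  A: x = 0.020, y = 0.115
  B: x = 0.167, y = 0.393
  C: x = 0.813, y = 0.491

y_C (drum 2) = 0.491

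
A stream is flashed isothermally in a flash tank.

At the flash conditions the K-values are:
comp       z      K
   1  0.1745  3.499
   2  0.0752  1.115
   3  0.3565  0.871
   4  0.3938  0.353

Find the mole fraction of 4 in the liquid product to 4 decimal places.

x_4 = 0.4348

Let ψ = V/F and solve Σ zᵢ(Kᵢ−1)/(1+ψ(Kᵢ−1)) = 0.
Check two-phase: ΣzᵢKᵢ = 1.1439 > 1 and Σzᵢ/Kᵢ = 1.6422 > 1, so g(0) = 0.1439 > 0 and g(1) = -0.6422 < 0.
Iterate (Newton) starting at ψ = 0.61:
  ψ = 0.6100: g = -0.29000, g' = -0.6287 → ψ = 0.1488
  ψ = 0.1488: g = -0.00242, g' = -0.7881 → ψ = 0.1457
Converged at ψ = 0.1457.
Compositions from xᵢ = zᵢ/(1+ψ(Kᵢ−1)), yᵢ = Kᵢxᵢ:
  1: x = 0.1279, y = 0.4476
  2: x = 0.0740, y = 0.0825
  3: x = 0.3633, y = 0.3165
  4: x = 0.4348, y = 0.1535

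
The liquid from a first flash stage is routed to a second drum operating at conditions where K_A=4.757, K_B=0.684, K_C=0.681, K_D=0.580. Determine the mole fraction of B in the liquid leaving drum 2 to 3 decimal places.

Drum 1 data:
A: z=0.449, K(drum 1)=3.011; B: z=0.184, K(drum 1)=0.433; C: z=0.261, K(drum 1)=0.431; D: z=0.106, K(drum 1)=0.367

Drum 1:
Let ψ₁ = V/F and solve Σ zᵢ(Kᵢ−1)/(1+ψ₁(Kᵢ−1)) = 0.
Check two-phase: ΣzᵢKᵢ = 1.583 > 1 and Σzᵢ/Kᵢ = 1.468 > 1, so g(0) = 0.583 > 0 and g(1) = -0.468 < 0.
Iterate (Newton) starting at ψ₁ = 0.5:
  ψ₁ = 0.500: g = -0.0011, g' = -0.823 → ψ₁ = 0.499
Converged at ψ₁ = 0.499.
Drum-1 compositions:
  A: x = 0.224, y = 0.675
  B: x = 0.257, y = 0.111
  C: x = 0.364, y = 0.157
  D: x = 0.155, y = 0.057
Drum-2 feed = drum-1 liquid: z₂ = (0.2242, 0.2565, 0.3644, 0.1549).
Drum 2:
Rachford–Rice: g(ψ₂) = Σ zᵢ(Kᵢ−1)/(1+ψ₂(Kᵢ−1)) = 0.
g(0) = ΣzᵢKᵢ − 1 = 0.580 and g(1) = 1 − Σzᵢ/Kᵢ = -0.224, so a root lies in (0, 1).
Iterate (Newton) starting at ψ₂ = 0.7:
  ψ₂ = 0.700: g = -0.1139, g' = -0.399 → ψ₂ = 0.414
  ψ₂ = 0.414: g = 0.0234, g' = -0.607 → ψ₂ = 0.453
  ψ₂ = 0.453: g = 0.0009, g' = -0.561 → ψ₂ = 0.455
Converged at ψ₂ = 0.455.
  A: x = 0.083, y = 0.394
  B: x = 0.300, y = 0.205
  C: x = 0.426, y = 0.290
  D: x = 0.191, y = 0.111

x_B (drum 2) = 0.300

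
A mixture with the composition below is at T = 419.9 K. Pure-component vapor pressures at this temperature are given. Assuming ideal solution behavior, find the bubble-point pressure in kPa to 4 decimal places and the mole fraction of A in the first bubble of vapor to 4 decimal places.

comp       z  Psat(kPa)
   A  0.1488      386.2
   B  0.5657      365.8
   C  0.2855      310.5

At the bubble point ψ → 0, so ΣzᵢKᵢ = 1 with Kᵢ = Pᵢˢᵃᵗ/P ⇒ P = ΣzᵢPᵢˢᵃᵗ.
P = 0.1488·386.2 + 0.5657·365.8 + 0.2855·310.5 = 353.0474 kPa
yᵢ = zᵢPᵢˢᵃᵗ/P ⇒ y_A = 0.1488·386.2/353.0474 = 0.1628

Pbub = 353.0474 kPa, y_A = 0.1628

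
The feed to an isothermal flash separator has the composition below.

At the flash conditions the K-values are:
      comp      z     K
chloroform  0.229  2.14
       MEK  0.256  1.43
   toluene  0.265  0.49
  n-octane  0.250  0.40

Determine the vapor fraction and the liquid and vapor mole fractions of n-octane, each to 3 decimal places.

ψ = 0.184, x_n-octane = 0.281, y_n-octane = 0.112

Let ψ = V/F and solve Σ zᵢ(Kᵢ−1)/(1+ψ(Kᵢ−1)) = 0.
g(0) = ΣzᵢKᵢ − 1 = 0.086 and g(1) = 1 − Σzᵢ/Kᵢ = -0.452, so a root lies in (0, 1).
Newton–Raphson from ψ = 0.47:
  ψ = 0.470: g = -0.1251, g' = -0.453 → ψ = 0.194
  ψ = 0.194: g = -0.0042, g' = -0.440 → ψ = 0.184
Converged at ψ = 0.184.
Compositions from xᵢ = zᵢ/(1+ψ(Kᵢ−1)), yᵢ = Kᵢxᵢ:
  chloroform: x = 0.189, y = 0.405
  MEK: x = 0.237, y = 0.339
  toluene: x = 0.292, y = 0.143
  n-octane: x = 0.281, y = 0.112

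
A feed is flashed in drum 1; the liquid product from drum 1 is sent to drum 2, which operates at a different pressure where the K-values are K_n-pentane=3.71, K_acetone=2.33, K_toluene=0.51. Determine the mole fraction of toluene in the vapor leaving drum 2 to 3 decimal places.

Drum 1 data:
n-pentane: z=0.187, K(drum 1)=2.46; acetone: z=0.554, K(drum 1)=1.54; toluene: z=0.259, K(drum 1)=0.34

Drum 1:
Rachford–Rice: g(ψ₁) = Σ zᵢ(Kᵢ−1)/(1+ψ₁(Kᵢ−1)) = 0.
Feasibility: ΣzᵢKᵢ = 1.401, Σzᵢ/Kᵢ = 1.198 — both > 1, two phases present.
Iterate (Newton) starting at ψ₁ = 0.5:
  ψ₁ = 0.500: g = 0.1382, g' = -0.485 → ψ₁ = 0.785
  ψ₁ = 0.785: g = -0.0176, g' = -0.652 → ψ₁ = 0.758
Converged at ψ₁ = 0.758.
Drum-1 compositions:
  n-pentane: x = 0.089, y = 0.218
  acetone: x = 0.393, y = 0.605
  toluene: x = 0.518, y = 0.176
Drum-2 feed = drum-1 liquid: z₂ = (0.0888, 0.3931, 0.5181).
Drum 2:
Let ψ₂ = V/F and solve Σ zᵢ(Kᵢ−1)/(1+ψ₂(Kᵢ−1)) = 0.
Check two-phase: ΣzᵢKᵢ = 1.510 > 1 and Σzᵢ/Kᵢ = 1.208 > 1, so g(0) = 0.510 > 0 and g(1) = -0.208 < 0.
Iterate (Newton) starting at ψ₂ = 0.5:
  ψ₂ = 0.500: g = 0.0800, g' = -0.587 → ψ₂ = 0.636
  ψ₂ = 0.636: g = 0.0026, g' = -0.554 → ψ₂ = 0.641
Converged at ψ₂ = 0.641.
  n-pentane: x = 0.032, y = 0.120
  acetone: x = 0.212, y = 0.494
  toluene: x = 0.755, y = 0.385

y_toluene (drum 2) = 0.385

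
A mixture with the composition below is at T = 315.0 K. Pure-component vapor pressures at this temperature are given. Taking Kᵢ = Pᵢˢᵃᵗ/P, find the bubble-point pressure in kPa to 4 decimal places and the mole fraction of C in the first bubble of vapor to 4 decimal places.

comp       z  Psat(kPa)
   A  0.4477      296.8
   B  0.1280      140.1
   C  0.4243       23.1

Pbub = 160.6115 kPa, y_C = 0.0610

At the bubble point ψ → 0, so ΣzᵢKᵢ = 1 with Kᵢ = Pᵢˢᵃᵗ/P ⇒ P = ΣzᵢPᵢˢᵃᵗ.
P = 0.4477·296.8 + 0.1280·140.1 + 0.4243·23.1 = 160.6115 kPa
yᵢ = zᵢPᵢˢᵃᵗ/P ⇒ y_C = 0.4243·23.1/160.6115 = 0.0610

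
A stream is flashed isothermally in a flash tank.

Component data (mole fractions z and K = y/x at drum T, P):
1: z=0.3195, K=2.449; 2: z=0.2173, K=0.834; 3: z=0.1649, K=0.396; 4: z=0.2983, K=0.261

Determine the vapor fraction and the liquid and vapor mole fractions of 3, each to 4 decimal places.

Rachford–Rice: g(ψ) = Σ zᵢ(Kᵢ−1)/(1+ψ(Kᵢ−1)) = 0.
Feasibility: ΣzᵢKᵢ = 1.1068, Σzᵢ/Kᵢ = 1.9503 — both > 1, two phases present.
Iterate (Newton) starting at ψ = 0.41:
  ψ = 0.4100: g = -0.19694, g' = -0.7125 → ψ = 0.1336
  ψ = 0.1336: g = -0.00195, g' = -0.7489 → ψ = 0.1310
Converged at ψ = 0.1310.
Compositions from xᵢ = zᵢ/(1+ψ(Kᵢ−1)), yᵢ = Kᵢxᵢ:
  1: x = 0.2685, y = 0.6576
  2: x = 0.2221, y = 0.1853
  3: x = 0.1791, y = 0.0709
  4: x = 0.3303, y = 0.0862

ψ = 0.1310, x_3 = 0.1791, y_3 = 0.0709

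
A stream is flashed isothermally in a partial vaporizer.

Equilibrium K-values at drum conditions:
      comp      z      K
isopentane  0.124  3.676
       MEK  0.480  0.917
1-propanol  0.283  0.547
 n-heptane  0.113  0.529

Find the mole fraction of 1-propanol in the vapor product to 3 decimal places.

y_1-propanol = 0.166

Newton–Raphson from β = 0.51:
  β = 0.510: g = -0.1380, g' = -0.304 → β = 0.056
  β = 0.056: g = 0.0624, g' = -0.763 → β = 0.138
  β = 0.138: g = 0.0085, g' = -0.572 → β = 0.153
Converged at β = 0.153.
Compositions from xᵢ = zᵢ/(1+β(Kᵢ−1)), yᵢ = Kᵢxᵢ:
  isopentane: x = 0.088, y = 0.323
  MEK: x = 0.486, y = 0.446
  1-propanol: x = 0.304, y = 0.166
  n-heptane: x = 0.122, y = 0.064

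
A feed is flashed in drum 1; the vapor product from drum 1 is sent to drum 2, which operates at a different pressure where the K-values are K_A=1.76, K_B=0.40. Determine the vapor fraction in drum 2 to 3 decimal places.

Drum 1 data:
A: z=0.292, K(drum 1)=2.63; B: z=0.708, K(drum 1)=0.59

Drum 1:
Rachford–Rice: g(ψ₁) = Σ zᵢ(Kᵢ−1)/(1+ψ₁(Kᵢ−1)) = 0.
g(0) = ΣzᵢKᵢ − 1 = 0.186 and g(1) = 1 − Σzᵢ/Kᵢ = -0.311, so a root lies in (0, 1).
Newton–Raphson from ψ₁ = 0.35:
  ψ₁ = 0.350: g = -0.0359, g' = -0.477 → ψ₁ = 0.275
  ψ₁ = 0.275: g = 0.0016, g' = -0.521 → ψ₁ = 0.278
Converged at ψ₁ = 0.278.
Drum-1 compositions:
  A: x = 0.201, y = 0.529
  B: x = 0.799, y = 0.471
Drum-2 feed = drum-1 vapor: z₂ = (0.5286, 0.4714).
Drum 2:
Rachford–Rice: g(ψ₂) = Σ zᵢ(Kᵢ−1)/(1+ψ₂(Kᵢ−1)) = 0.
Feasibility: ΣzᵢKᵢ = 1.119, Σzᵢ/Kᵢ = 1.479 — both > 1, two phases present.
Binary case is linear: z₁(K₁−1)(1+ψ₂(K₂−1)) + z₂(K₂−1)(1+ψ₂(K₁−1)) = 0
⇒ ψ₂ = [z₁(K₁−1)+z₂(K₂−1)] / [−(K₁−1)(K₂−1)] = 0.1189/0.4560 = 0.261
  A: x = 0.441, y = 0.776
  B: x = 0.559, y = 0.224

V/F (drum 2) = 0.261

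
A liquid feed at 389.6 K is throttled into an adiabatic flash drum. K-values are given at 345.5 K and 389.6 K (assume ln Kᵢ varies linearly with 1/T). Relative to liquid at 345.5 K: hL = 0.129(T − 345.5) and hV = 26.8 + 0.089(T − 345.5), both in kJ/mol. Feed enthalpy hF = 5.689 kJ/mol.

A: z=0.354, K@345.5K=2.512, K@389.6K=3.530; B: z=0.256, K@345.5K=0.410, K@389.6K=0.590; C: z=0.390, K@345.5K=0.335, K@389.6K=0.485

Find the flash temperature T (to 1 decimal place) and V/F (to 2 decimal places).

T = 351.7 K, V/F = 0.18

Adiabatic flash: solve Rachford–Rice at each trial T, then check hF = ψ·hV(T) + (1−ψ)·hL(T).
  T = 345.5 K: K = (2.512, 0.410, 0.335), RR gives ψ = 0.130, H_out = 3.479 kJ/mol
  T = 389.6 K: K = (3.530, 0.590, 0.485), RR gives ψ = 0.490, H_out = 17.953 kJ/mol
  T = 367.6 K: K = (3.010, 0.497, 0.408), RR gives ψ = 0.314, H_out = 10.978 kJ/mol
  T = 356.6 K: K = (2.758, 0.453, 0.371), RR gives ψ = 0.226, H_out = 7.379 kJ/mol
  T = 351.1 K: K = (2.635, 0.432, 0.353), RR gives ψ = 0.179, H_out = 5.492 kJ/mol
  T = 353.9 K: K = (2.698, 0.443, 0.362), RR gives ψ = 0.203, H_out = 6.462 kJ/mol
  T = 352.5 K: K = (2.666, 0.437, 0.357), RR gives ψ = 0.191, H_out = 5.980 kJ/mol
Linear interpolation between T = 351.1 (H_out = 5.492) and T = 352.5 (H_out = 5.980) on hF = 5.689 gives T ≈ 351.7 K, at which ψ = 0.18.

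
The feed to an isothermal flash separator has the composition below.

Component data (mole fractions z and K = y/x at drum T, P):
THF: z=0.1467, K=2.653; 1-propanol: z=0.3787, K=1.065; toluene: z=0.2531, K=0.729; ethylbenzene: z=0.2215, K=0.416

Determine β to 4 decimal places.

Rachford–Rice: g(β) = Σ zᵢ(Kᵢ−1)/(1+β(Kᵢ−1)) = 0.
Feasibility: ΣzᵢKᵢ = 1.0692, Σzᵢ/Kᵢ = 1.2905 — both > 1, two phases present.
Iterate (Newton) starting at β = 0.56:
  β = 0.5600: g = -0.12340, g' = -0.3022 → β = 0.1517
  β = 0.1517: g = 0.00480, g' = -0.3690 → β = 0.1647
  β = 0.1647: g = 0.00005, g' = -0.3621 → β = 0.1648
Converged at β = 0.1648.

β = 0.1648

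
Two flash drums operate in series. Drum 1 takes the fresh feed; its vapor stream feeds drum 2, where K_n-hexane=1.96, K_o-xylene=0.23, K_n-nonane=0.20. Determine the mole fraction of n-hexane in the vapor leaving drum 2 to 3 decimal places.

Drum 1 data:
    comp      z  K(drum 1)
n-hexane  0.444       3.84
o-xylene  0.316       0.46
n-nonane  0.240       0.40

y_n-hexane (drum 2) = 0.880

Drum 1:
Rachford–Rice: g(ψ₁) = Σ zᵢ(Kᵢ−1)/(1+ψ₁(Kᵢ−1)) = 0.
Check two-phase: ΣzᵢKᵢ = 1.946 > 1 and Σzᵢ/Kᵢ = 1.403 > 1, so g(0) = 0.946 > 0 and g(1) = -0.403 < 0.
Newton iteration, ψ₁⁰ = 0.35:
  ψ₁ = 0.350: g = 0.2397, g' = -1.179 → ψ₁ = 0.553
  ψ₁ = 0.553: g = 0.0315, g' = -0.923 → ψ₁ = 0.587
  ψ₁ = 0.587: g = 0.0003, g' = -0.907 → ψ₁ = 0.588
Converged at ψ₁ = 0.588.
Drum-1 compositions:
  n-hexane: x = 0.166, y = 0.639
  o-xylene: x = 0.463, y = 0.213
  n-nonane: x = 0.371, y = 0.148
Drum-2 feed = drum-1 vapor: z₂ = (0.6388, 0.2129, 0.1483).
Drum 2:
Let ψ₂ = V/F and solve Σ zᵢ(Kᵢ−1)/(1+ψ₂(Kᵢ−1)) = 0.
Feasibility: ΣzᵢKᵢ = 1.331, Σzᵢ/Kᵢ = 1.993 — both > 1, two phases present.
Newton–Raphson from ψ₂ = 0.6:
  ψ₂ = 0.600: g = -0.1438, g' = -1.024 → ψ₂ = 0.460
  ψ₂ = 0.460: g = -0.0159, g' = -0.823 → ψ₂ = 0.440
Converged at ψ₂ = 0.440.
  n-hexane: x = 0.449, y = 0.880
  o-xylene: x = 0.322, y = 0.074
  n-nonane: x = 0.229, y = 0.046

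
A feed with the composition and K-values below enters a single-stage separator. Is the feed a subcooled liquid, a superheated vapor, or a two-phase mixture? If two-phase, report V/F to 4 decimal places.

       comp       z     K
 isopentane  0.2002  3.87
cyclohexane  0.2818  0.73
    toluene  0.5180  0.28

ΣzᵢKᵢ = 1.1255; Σzᵢ/Kᵢ = 2.2878.
Both exceed 1, so a two-phase solution exists.
Rachford–Rice: g(ψ) = Σ zᵢ(Kᵢ−1)/(1+ψ(Kᵢ−1)) = 0.
Newton–Raphson from ψ = 0.5:
  ψ = 0.5000: g = -0.43475, g' = -0.9612 → ψ = 0.0477
  ψ = 0.0477: g = 0.04210, g' = -1.5849 → ψ = 0.0743
  ψ = 0.0743: g = 0.00197, g' = -1.4417 → ψ = 0.0756
Converged at ψ = 0.0756.

two-phase, V/F = 0.0756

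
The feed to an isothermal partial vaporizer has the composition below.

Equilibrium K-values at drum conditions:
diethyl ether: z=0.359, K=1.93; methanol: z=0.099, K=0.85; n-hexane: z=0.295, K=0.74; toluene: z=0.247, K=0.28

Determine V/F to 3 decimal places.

V/F = 0.147

Rachford–Rice: g(V/F) = Σ zᵢ(Kᵢ−1)/(1+V/F(Kᵢ−1)) = 0.
g(0) = ΣzᵢKᵢ − 1 = 0.064 and g(1) = 1 − Σzᵢ/Kᵢ = -0.583, so a root lies in (0, 1).
Newton iteration, V/F⁰ = 0.5:
  V/F = 0.500: g = -0.1542, g' = -0.486 → V/F = 0.183
  V/F = 0.183: g = -0.0153, g' = -0.421 → V/F = 0.147
Converged at V/F = 0.147.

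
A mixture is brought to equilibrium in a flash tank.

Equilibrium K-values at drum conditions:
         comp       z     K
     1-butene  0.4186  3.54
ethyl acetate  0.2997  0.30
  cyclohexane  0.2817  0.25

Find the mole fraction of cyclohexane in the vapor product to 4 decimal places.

y_cyclohexane = 0.0954

Let ψ = V/F and solve Σ zᵢ(Kᵢ−1)/(1+ψ(Kᵢ−1)) = 0.
Feasibility: ΣzᵢKᵢ = 1.6422, Σzᵢ/Kᵢ = 2.2440 — both > 1, two phases present.
Newton iteration, ψ⁰ = 0.5:
  ψ = 0.5000: g = -0.19240, g' = -1.2773 → ψ = 0.3494
  ψ = 0.3494: g = -0.00066, g' = -1.3064 → ψ = 0.3489
Converged at ψ = 0.3489.
Compositions from xᵢ = zᵢ/(1+ψ(Kᵢ−1)), yᵢ = Kᵢxᵢ:
  1-butene: x = 0.2219, y = 0.7857
  ethyl acetate: x = 0.3965, y = 0.1190
  cyclohexane: x = 0.3815, y = 0.0954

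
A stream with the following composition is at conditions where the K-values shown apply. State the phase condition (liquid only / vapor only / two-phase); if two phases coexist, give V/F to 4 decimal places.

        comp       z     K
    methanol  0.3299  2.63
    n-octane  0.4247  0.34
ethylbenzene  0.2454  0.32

two-phase, V/F = 0.0833

ΣzᵢKᵢ = 1.0906; Σzᵢ/Kᵢ = 2.1414.
Both exceed 1, so a two-phase solution exists.
Newton iteration, ψ⁰ = 0.5:
  ψ = 0.5000: g = -0.37492, g' = -0.9387 → ψ = 0.1006
  ψ = 0.1006: g = -0.01737, g' = -0.9900 → ψ = 0.0830
  ψ = 0.0830: g = 0.00021, g' = -1.0145 → ψ = 0.0833
Converged at ψ = 0.0833.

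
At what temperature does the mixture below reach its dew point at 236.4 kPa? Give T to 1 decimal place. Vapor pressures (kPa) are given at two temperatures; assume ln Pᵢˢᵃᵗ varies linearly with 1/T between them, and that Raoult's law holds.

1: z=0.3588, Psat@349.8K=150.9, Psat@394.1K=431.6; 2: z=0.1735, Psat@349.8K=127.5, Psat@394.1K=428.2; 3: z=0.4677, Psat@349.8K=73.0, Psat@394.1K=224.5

Dew-point temperature: Σzᵢ·P/Pᵢˢᵃᵗ(T) = 1. Interpolate ln Pᵢˢᵃᵗ = aᵢ + bᵢ/T.
  T = 349.8 K: ΣzᵢP/Pᵢˢᵃᵗ = 2.3984
  T = 394.1 K: ΣzᵢP/Pᵢˢᵃᵗ = 0.7848
  T = 372.0 K: ΣzᵢP/Pᵢˢᵃᵗ = 1.3250
  T = 383.1 K: ΣzᵢP/Pᵢˢᵃᵗ = 1.0108
  T = 388.6 K: ΣzᵢP/Pᵢˢᵃᵗ = 0.8891
  T = 385.9 K: ΣzᵢP/Pᵢˢᵃᵗ = 0.9464
Interpolating between 383.1 K and 385.9 K gives T ≈ 383.6 K.

T = 383.6 K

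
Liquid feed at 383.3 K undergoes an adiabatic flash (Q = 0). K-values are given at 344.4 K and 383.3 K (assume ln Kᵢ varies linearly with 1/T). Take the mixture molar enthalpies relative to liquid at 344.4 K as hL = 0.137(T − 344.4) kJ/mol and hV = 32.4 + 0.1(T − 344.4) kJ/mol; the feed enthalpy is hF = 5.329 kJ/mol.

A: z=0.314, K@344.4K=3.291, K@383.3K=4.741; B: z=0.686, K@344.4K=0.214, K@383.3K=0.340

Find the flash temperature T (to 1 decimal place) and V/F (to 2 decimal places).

Adiabatic flash: solve Rachford–Rice at each trial T, then check hF = ψ·hV(T) + (1−ψ)·hL(T).
  T = 344.4 K: K = (3.291, 0.214), RR gives ψ = 0.100, H_out = 3.242 kJ/mol
  T = 383.3 K: K = (4.741, 0.340), RR gives ψ = 0.292, H_out = 14.382 kJ/mol
  T = 363.9 K: K = (3.991, 0.273), RR gives ψ = 0.203, H_out = 9.092 kJ/mol
  T = 354.1 K: K = (3.632, 0.242), RR gives ψ = 0.154, H_out = 6.259 kJ/mol
  T = 349.2 K: K = (3.458, 0.228), RR gives ψ = 0.128, H_out = 4.767 kJ/mol
  T = 351.6 K: K = (3.543, 0.235), RR gives ψ = 0.141, H_out = 5.505 kJ/mol
Linear interpolation between T = 349.2 (H_out = 4.767) and T = 351.6 (H_out = 5.505) on hF = 5.329 gives T ≈ 351.0 K, at which ψ = 0.14.

T = 351.0 K, V/F = 0.14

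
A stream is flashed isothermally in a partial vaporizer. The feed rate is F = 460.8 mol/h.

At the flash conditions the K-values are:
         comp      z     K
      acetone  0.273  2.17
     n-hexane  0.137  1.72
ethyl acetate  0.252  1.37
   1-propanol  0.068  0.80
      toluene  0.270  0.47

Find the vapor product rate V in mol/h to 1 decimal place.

V = 409.3 mol/h

Rachford–Rice: g(ψ) = Σ zᵢ(Kᵢ−1)/(1+ψ(Kᵢ−1)) = 0.
Feasibility: ΣzᵢKᵢ = 1.355, Σzᵢ/Kᵢ = 1.049 — both > 1, two phases present.
Newton iteration, ψ⁰ = 0.31:
  ψ = 0.310: g = 0.2129, g' = -0.388 → ψ = 0.859
  ψ = 0.859: g = 0.0120, g' = -0.399 → ψ = 0.889
  ψ = 0.889: g = -0.0002, g' = -0.411 → ψ = 0.888
Converged at ψ = 0.888.
Then V = ψ·F = 0.8883·460.8 = 409.3 mol/h and L = F − V = 51.5 mol/h.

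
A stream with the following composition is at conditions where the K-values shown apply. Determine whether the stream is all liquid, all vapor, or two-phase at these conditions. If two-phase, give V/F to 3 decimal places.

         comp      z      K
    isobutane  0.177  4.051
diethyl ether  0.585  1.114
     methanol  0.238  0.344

two-phase, V/F = 0.591

ΣzᵢKᵢ = 1.451; Σzᵢ/Kᵢ = 1.261.
Both exceed 1, so a two-phase solution exists.
Let ψ = V/F and solve Σ zᵢ(Kᵢ−1)/(1+ψ(Kᵢ−1)) = 0.
Iterate (Newton) starting at ψ = 0.5:
  ψ = 0.500: g = 0.0446, g' = -0.492 → ψ = 0.591
Converged at ψ = 0.591.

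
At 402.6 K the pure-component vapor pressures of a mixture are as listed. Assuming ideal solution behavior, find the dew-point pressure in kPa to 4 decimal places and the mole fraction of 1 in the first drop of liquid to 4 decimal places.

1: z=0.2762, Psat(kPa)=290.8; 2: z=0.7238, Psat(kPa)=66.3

Pdew = 84.2685 kPa, x_1 = 0.0800

At the dew point ψ → 1, so Σzᵢ/Kᵢ = 1 with Kᵢ = Pᵢˢᵃᵗ/P ⇒ 1/P = Σzᵢ/Pᵢˢᵃᵗ.
1/P = 0.2762/290.8 + 0.7238/66.3 = 0.0118668 ⇒ P = 84.2685 kPa
xᵢ = zᵢP/Pᵢˢᵃᵗ ⇒ x_1 = 0.2762·84.2685/290.8 = 0.0800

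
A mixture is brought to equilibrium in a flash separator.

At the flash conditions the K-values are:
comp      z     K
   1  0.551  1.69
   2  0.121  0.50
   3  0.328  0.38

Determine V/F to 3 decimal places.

V/F = 0.285

Rachford–Rice: g(V/F) = Σ zᵢ(Kᵢ−1)/(1+V/F(Kᵢ−1)) = 0.
g(0) = ΣzᵢKᵢ − 1 = 0.116 and g(1) = 1 − Σzᵢ/Kᵢ = -0.431, so a root lies in (0, 1).
Newton iteration, V/F⁰ = 0.59:
  V/F = 0.590: g = -0.1363, g' = -0.507 → V/F = 0.321
  V/F = 0.321: g = -0.0148, g' = -0.415 → V/F = 0.286
  V/F = 0.286: g = -0.0001, g' = -0.410 → V/F = 0.285
Converged at V/F = 0.285.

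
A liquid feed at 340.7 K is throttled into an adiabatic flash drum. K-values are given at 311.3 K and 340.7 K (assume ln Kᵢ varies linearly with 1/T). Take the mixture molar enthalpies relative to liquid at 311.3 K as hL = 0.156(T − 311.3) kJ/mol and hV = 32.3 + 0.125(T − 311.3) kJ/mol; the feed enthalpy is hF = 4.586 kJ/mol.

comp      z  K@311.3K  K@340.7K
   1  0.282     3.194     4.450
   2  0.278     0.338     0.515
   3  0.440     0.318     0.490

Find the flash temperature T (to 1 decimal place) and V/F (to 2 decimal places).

T = 315.0 K, V/F = 0.12

Adiabatic flash: solve Rachford–Rice at each trial T, then check hF = ψ·hV(T) + (1−ψ)·hL(T).
  T = 311.3 K: K = (3.194, 0.338, 0.318), RR gives ψ = 0.091, H_out = 2.939 kJ/mol
  T = 340.7 K: K = (4.450, 0.515, 0.490), RR gives ψ = 0.355, H_out = 15.744 kJ/mol
  T = 326.0 K: K = (3.798, 0.421, 0.399), RR gives ψ = 0.219, H_out = 9.274 kJ/mol
  T = 318.6 K: K = (3.488, 0.378, 0.357), RR gives ψ = 0.155, H_out = 6.125 kJ/mol
  T = 315.0 K: K = (3.341, 0.358, 0.337), RR gives ψ = 0.124, H_out = 4.570 kJ/mol
  T = 316.8 K: K = (3.414, 0.368, 0.347), RR gives ψ = 0.140, H_out = 5.351 kJ/mol
Linear interpolation between T = 315.0 (H_out = 4.570) and T = 316.8 (H_out = 5.351) on hF = 4.586 gives T ≈ 315.0 K, at which ψ = 0.12.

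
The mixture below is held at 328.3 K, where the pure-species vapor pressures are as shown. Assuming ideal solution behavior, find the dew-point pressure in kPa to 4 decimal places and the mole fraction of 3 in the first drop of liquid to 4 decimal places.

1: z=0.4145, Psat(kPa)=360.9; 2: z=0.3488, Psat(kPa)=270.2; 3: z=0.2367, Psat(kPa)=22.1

At the dew point ψ → 1, so Σzᵢ/Kᵢ = 1 with Kᵢ = Pᵢˢᵃᵗ/P ⇒ 1/P = Σzᵢ/Pᵢˢᵃᵗ.
1/P = 0.4145/360.9 + 0.3488/270.2 + 0.2367/22.1 = 0.0131498 ⇒ P = 76.0467 kPa
xᵢ = zᵢP/Pᵢˢᵃᵗ ⇒ x_3 = 0.2367·76.0467/22.1 = 0.8145

Pdew = 76.0467 kPa, x_3 = 0.8145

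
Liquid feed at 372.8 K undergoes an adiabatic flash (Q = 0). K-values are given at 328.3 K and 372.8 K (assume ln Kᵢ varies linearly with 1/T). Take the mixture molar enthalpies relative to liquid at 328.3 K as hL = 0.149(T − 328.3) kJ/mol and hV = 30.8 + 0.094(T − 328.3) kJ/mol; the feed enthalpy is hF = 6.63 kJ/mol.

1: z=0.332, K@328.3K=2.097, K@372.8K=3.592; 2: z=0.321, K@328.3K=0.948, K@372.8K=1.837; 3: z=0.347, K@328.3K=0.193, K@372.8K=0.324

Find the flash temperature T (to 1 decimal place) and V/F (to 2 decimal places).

T = 332.2 K, V/F = 0.20

Adiabatic flash: solve Rachford–Rice at each trial T, then check hF = ψ·hV(T) + (1−ψ)·hL(T).
  T = 328.3 K: K = (2.097, 0.948, 0.193), RR gives ψ = 0.112, H_out = 3.434 kJ/mol
  T = 372.8 K: K = (3.592, 1.837, 0.324), RR gives ψ = 0.731, H_out = 27.363 kJ/mol
  T = 350.6 K: K = (2.793, 1.349, 0.254), RR gives ψ = 0.496, H_out = 17.989 kJ/mol
  T = 339.5 K: K = (2.433, 1.138, 0.223), RR gives ψ = 0.334, H_out = 11.746 kJ/mol
  T = 333.9 K: K = (2.262, 1.040, 0.208), RR gives ψ = 0.232, H_out = 7.907 kJ/mol
  T = 331.1 K: K = (2.179, 0.993, 0.200), RR gives ψ = 0.174, H_out = 5.760 kJ/mol
  T = 332.5 K: K = (2.220, 1.017, 0.204), RR gives ψ = 0.204, H_out = 6.854 kJ/mol
Linear interpolation between T = 331.1 (H_out = 5.760) and T = 332.5 (H_out = 6.854) on hF = 6.63 gives T ≈ 332.2 K, at which ψ = 0.20.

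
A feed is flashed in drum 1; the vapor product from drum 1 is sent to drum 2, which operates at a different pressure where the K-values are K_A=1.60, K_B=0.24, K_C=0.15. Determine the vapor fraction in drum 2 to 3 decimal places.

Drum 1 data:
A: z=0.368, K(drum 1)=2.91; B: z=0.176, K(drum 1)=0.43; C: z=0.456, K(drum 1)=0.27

Drum 1:
Iterate (Newton) starting at ψ₁ = 0.5:
  ψ₁ = 0.500: g = -0.3050, g' = -1.066 → ψ₁ = 0.214
  ψ₁ = 0.214: g = -0.0096, g' = -1.092 → ψ₁ = 0.205
Converged at ψ₁ = 0.205.
Drum-1 compositions:
  A: x = 0.264, y = 0.770
  B: x = 0.199, y = 0.086
  C: x = 0.536, y = 0.145
Drum-2 feed = drum-1 vapor: z₂ = (0.7695, 0.0857, 0.1448).
Drum 2:
Material balance + equilibrium reduce to Σ zᵢ(Kᵢ−1)/(1+ψ₂(Kᵢ−1)) = 0.
g(0) = ΣzᵢKᵢ − 1 = 0.274 and g(1) = 1 − Σzᵢ/Kᵢ = -0.803, so a root lies in (0, 1).
Newton iteration, ψ₂⁰ = 0.5:
  ψ₂ = 0.500: g = 0.0361, g' = -0.609 → ψ₂ = 0.559
  ψ₂ = 0.559: g = -0.0021, g' = -0.685 → ψ₂ = 0.556
Converged at ψ₂ = 0.556.
  A: x = 0.577, y = 0.923
  B: x = 0.148, y = 0.036
  C: x = 0.275, y = 0.041

V/F (drum 2) = 0.556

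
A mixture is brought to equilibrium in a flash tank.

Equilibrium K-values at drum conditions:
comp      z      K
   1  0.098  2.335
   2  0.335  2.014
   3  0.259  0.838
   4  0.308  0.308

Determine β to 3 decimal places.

Let β = V/F and solve Σ zᵢ(Kᵢ−1)/(1+β(Kᵢ−1)) = 0.
g(0) = ΣzᵢKᵢ − 1 = 0.215 and g(1) = 1 − Σzᵢ/Kᵢ = -0.517, so a root lies in (0, 1).
Newton–Raphson from β = 0.54:
  β = 0.540: g = -0.0908, g' = -0.587 → β = 0.385
  β = 0.385: g = -0.0048, g' = -0.536 → β = 0.376
Converged at β = 0.376.

β = 0.376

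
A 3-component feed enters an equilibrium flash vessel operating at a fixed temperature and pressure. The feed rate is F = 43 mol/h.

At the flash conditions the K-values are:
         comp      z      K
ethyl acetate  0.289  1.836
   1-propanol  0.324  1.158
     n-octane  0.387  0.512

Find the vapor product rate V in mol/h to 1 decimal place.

V = 16.3 mol/h

Let ψ = V/F and solve Σ zᵢ(Kᵢ−1)/(1+ψ(Kᵢ−1)) = 0.
Check two-phase: ΣzᵢKᵢ = 1.104 > 1 and Σzᵢ/Kᵢ = 1.193 > 1, so g(0) = 0.104 > 0 and g(1) = -0.193 < 0.
Iterate (Newton) starting at ψ = 0.59:
  ψ = 0.590: g = -0.0566, g' = -0.279 → ψ = 0.387
  ψ = 0.387: g = -0.0021, g' = -0.263 → ψ = 0.379
Converged at ψ = 0.379.
Then V = ψ·F = 0.3792·43 = 16.3 mol/h and L = F − V = 26.7 mol/h.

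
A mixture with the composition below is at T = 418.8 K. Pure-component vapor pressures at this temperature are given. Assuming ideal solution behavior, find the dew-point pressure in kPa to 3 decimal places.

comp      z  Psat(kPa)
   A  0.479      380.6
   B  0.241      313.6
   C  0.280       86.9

Pdew = 190.508 kPa

At the dew point ψ → 1, so Σzᵢ/Kᵢ = 1 with Kᵢ = Pᵢˢᵃᵗ/P ⇒ 1/P = Σzᵢ/Pᵢˢᵃᵗ.
1/P = 0.479/380.6 + 0.241/313.6 + 0.280/86.9 = 0.005249 ⇒ P = 190.508 kPa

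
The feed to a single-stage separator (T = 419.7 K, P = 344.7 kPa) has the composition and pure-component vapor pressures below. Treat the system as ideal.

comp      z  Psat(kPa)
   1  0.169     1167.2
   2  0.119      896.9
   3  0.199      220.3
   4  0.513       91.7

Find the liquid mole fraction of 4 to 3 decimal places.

Raoult's law: Kᵢ = Pᵢˢᵃᵗ/P = Pᵢˢᵃᵗ/344.7.
  K_1 = 1167.2/344.7 = 3.38613, K_2 = 896.9/344.7 = 2.60197, K_3 = 220.3/344.7 = 0.63911, K_4 = 91.7/344.7 = 0.26603
Rachford–Rice: g(V/F) = Σ zᵢ(Kᵢ−1)/(1+V/F(Kᵢ−1)) = 0.
Check two-phase: ΣzᵢKᵢ = 1.146 > 1 and Σzᵢ/Kᵢ = 2.335 > 1, so g(0) = 0.146 > 0 and g(1) = -1.335 < 0.
Newton–Raphson from V/F = 0.5:
  V/F = 0.500: g = -0.3927, g' = -1.022 → V/F = 0.116
  V/F = 0.116: g = -0.0098, g' = -1.166 → V/F = 0.107
  V/F = 0.107: g = 0.0001, g' = -1.186 → V/F = 0.108
Converged at V/F = 0.108.
Compositions from xᵢ = zᵢ/(1+V/F(Kᵢ−1)), yᵢ = Kᵢxᵢ:
  1: x = 0.134, y = 0.455
  2: x = 0.102, y = 0.264
  3: x = 0.207, y = 0.132
  4: x = 0.557, y = 0.148

x_4 = 0.557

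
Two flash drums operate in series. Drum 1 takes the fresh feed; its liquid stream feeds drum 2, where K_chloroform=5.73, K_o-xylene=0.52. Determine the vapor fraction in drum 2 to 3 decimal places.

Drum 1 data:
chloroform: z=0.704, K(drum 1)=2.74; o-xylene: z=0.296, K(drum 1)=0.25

Drum 1:
Binary case is linear: z₁(K₁−1)(1+ψ₁(K₂−1)) + z₂(K₂−1)(1+ψ₁(K₁−1)) = 0
⇒ ψ₁ = [z₁(K₁−1)+z₂(K₂−1)] / [−(K₁−1)(K₂−1)] = 1.0030/1.3050 = 0.769
Drum-1 compositions:
  chloroform: x = 0.301, y = 0.825
  o-xylene: x = 0.699, y = 0.175
Drum-2 feed = drum-1 liquid: z₂ = (0.3012, 0.6988).
Drum 2:
Material balance + equilibrium reduce to Σ zᵢ(Kᵢ−1)/(1+ψ₂(Kᵢ−1)) = 0.
g(0) = ΣzᵢKᵢ − 1 = 1.089 and g(1) = 1 − Σzᵢ/Kᵢ = -0.396, so a root lies in (0, 1).
Binary case is linear: z₁(K₁−1)(1+ψ₂(K₂−1)) + z₂(K₂−1)(1+ψ₂(K₁−1)) = 0
⇒ ψ₂ = [z₁(K₁−1)+z₂(K₂−1)] / [−(K₁−1)(K₂−1)] = 1.0893/2.2704 = 0.480
  chloroform: x = 0.092, y = 0.528
  o-xylene: x = 0.908, y = 0.472

V/F (drum 2) = 0.480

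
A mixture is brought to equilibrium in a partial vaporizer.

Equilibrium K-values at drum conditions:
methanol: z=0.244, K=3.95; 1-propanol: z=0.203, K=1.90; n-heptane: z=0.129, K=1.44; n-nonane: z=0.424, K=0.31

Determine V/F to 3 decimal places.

V/F = 0.518

Newton–Raphson from V/F = 0.5:
  V/F = 0.500: g = 0.0167, g' = -0.912 → V/F = 0.518
Converged at V/F = 0.518.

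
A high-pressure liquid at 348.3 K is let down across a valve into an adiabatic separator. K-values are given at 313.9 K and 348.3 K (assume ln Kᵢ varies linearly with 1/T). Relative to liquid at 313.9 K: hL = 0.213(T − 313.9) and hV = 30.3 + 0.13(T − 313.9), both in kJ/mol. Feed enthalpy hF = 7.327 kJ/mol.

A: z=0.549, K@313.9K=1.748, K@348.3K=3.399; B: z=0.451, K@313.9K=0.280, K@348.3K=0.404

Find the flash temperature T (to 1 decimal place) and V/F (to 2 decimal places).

Adiabatic flash: solve Rachford–Rice at each trial T, then check hF = ψ·hV(T) + (1−ψ)·hL(T).
  T = 313.9 K: K = (1.748, 0.280), RR gives ψ = 0.160, H_out = 4.835 kJ/mol
  T = 348.3 K: K = (3.399, 0.404), RR gives ψ = 0.733, H_out = 27.448 kJ/mol
  T = 331.1 K: K = (2.480, 0.340), RR gives ψ = 0.527, H_out = 18.865 kJ/mol
  T = 322.5 K: K = (2.092, 0.309), RR gives ψ = 0.382, H_out = 13.121 kJ/mol
  T = 318.2 K: K = (1.915, 0.294), RR gives ψ = 0.285, H_out = 9.447 kJ/mol
  T = 316.0 K: K = (1.828, 0.287), RR gives ψ = 0.225, H_out = 7.234 kJ/mol
Linear interpolation between T = 316.0 (H_out = 7.234) and T = 318.2 (H_out = 9.447) on hF = 7.327 gives T ≈ 316.1 K, at which ψ = 0.23.

T = 316.1 K, V/F = 0.23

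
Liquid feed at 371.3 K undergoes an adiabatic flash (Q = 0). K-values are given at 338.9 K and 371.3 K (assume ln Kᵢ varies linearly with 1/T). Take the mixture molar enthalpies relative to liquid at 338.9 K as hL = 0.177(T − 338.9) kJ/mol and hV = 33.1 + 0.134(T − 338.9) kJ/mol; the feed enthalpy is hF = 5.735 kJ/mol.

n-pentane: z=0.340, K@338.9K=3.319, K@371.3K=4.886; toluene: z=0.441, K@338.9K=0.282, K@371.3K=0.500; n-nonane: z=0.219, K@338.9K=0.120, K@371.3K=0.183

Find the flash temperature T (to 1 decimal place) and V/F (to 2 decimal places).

T = 340.3 K, V/F = 0.17

Adiabatic flash: solve Rachford–Rice at each trial T, then check hF = ψ·hV(T) + (1−ψ)·hL(T).
  T = 338.9 K: K = (3.319, 0.282, 0.120), RR gives ψ = 0.155, H_out = 5.142 kJ/mol
  T = 371.3 K: K = (4.886, 0.500, 0.183), RR gives ψ = 0.381, H_out = 17.826 kJ/mol
  T = 355.1 K: K = (4.063, 0.380, 0.150), RR gives ψ = 0.270, H_out = 11.619 kJ/mol
  T = 347.0 K: K = (3.681, 0.329, 0.134), RR gives ψ = 0.215, H_out = 8.460 kJ/mol
  T = 342.9 K: K = (3.495, 0.304, 0.127), RR gives ψ = 0.185, H_out = 6.807 kJ/mol
  T = 340.9 K: K = (3.406, 0.293, 0.123), RR gives ψ = 0.170, H_out = 5.982 kJ/mol
Linear interpolation between T = 338.9 (H_out = 5.142) and T = 340.9 (H_out = 5.982) on hF = 5.735 gives T ≈ 340.3 K, at which ψ = 0.17.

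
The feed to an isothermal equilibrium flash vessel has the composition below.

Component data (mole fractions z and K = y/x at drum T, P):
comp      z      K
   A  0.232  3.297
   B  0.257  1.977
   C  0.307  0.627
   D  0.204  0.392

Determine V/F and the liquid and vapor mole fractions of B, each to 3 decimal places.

Iterate (Newton) starting at V/F = 0.35:
  V/F = 0.350: g = 0.1933, g' = -0.691 → V/F = 0.630
  V/F = 0.630: g = 0.0226, g' = -0.570 → V/F = 0.669
Converged at V/F = 0.669.
Compositions from xᵢ = zᵢ/(1+V/F(Kᵢ−1)), yᵢ = Kᵢxᵢ:
  A: x = 0.091, y = 0.301
  B: x = 0.155, y = 0.307
  C: x = 0.409, y = 0.257
  D: x = 0.344, y = 0.135

V/F = 0.669, x_B = 0.155, y_B = 0.307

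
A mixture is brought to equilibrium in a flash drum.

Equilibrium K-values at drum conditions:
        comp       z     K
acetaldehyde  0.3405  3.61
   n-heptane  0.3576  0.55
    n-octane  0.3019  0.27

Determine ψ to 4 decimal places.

ψ = 0.3282

Rachford–Rice: g(ψ) = Σ zᵢ(Kᵢ−1)/(1+ψ(Kᵢ−1)) = 0.
g(0) = ΣzᵢKᵢ − 1 = 0.5074 and g(1) = 1 − Σzᵢ/Kᵢ = -0.8627, so a root lies in (0, 1).
Iterate (Newton) starting at ψ = 0.64:
  ψ = 0.6400: g = -0.30685, g' = -1.0349 → ψ = 0.3435
  ψ = 0.3435: g = -0.01587, g' = -1.0328 → ψ = 0.3281
  ψ = 0.3281: g = 0.00014, g' = -1.0509 → ψ = 0.3282
Converged at ψ = 0.3282.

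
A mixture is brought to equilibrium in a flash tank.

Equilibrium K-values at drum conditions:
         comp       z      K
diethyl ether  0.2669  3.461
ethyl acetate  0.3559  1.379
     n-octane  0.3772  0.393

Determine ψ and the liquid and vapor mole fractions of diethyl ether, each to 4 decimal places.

ψ = 0.6233, x_diethyl ether = 0.1053, y_diethyl ether = 0.3645

Let ψ = V/F and solve Σ zᵢ(Kᵢ−1)/(1+ψ(Kᵢ−1)) = 0.
Feasibility: ΣzᵢKᵢ = 1.5628, Σzᵢ/Kᵢ = 1.2950 — both > 1, two phases present.
Newton iteration, ψ⁰ = 0.52:
  ψ = 0.5200: g = 0.06624, g' = -0.6435 → ψ = 0.6229
  ψ = 0.6229: g = 0.00025, g' = -0.6448 → ψ = 0.6233
Converged at ψ = 0.6233.
Compositions from xᵢ = zᵢ/(1+ψ(Kᵢ−1)), yᵢ = Kᵢxᵢ:
  diethyl ether: x = 0.1053, y = 0.3645
  ethyl acetate: x = 0.2879, y = 0.3970
  n-octane: x = 0.6068, y = 0.2385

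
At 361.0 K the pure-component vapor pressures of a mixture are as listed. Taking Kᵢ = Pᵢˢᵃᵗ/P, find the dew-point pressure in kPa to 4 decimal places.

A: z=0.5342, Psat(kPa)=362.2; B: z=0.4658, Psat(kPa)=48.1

Pdew = 89.6148 kPa

At the dew point ψ → 1, so Σzᵢ/Kᵢ = 1 with Kᵢ = Pᵢˢᵃᵗ/P ⇒ 1/P = Σzᵢ/Pᵢˢᵃᵗ.
1/P = 0.5342/362.2 + 0.4658/48.1 = 0.0111589 ⇒ P = 89.6148 kPa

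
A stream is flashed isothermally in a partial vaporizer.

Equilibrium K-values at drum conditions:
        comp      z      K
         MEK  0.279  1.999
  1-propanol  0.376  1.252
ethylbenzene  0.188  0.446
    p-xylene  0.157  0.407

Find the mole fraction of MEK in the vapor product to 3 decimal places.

y_MEK = 0.376

Rachford–Rice: g(V/F) = Σ zᵢ(Kᵢ−1)/(1+V/F(Kᵢ−1)) = 0.
g(0) = ΣzᵢKᵢ − 1 = 0.176 and g(1) = 1 − Σzᵢ/Kᵢ = -0.247, so a root lies in (0, 1).
Iterate (Newton) starting at V/F = 0.5:
  V/F = 0.500: g = -0.0064, g' = -0.365 → V/F = 0.483
  V/F = 0.483: g = -0.0000, g' = -0.362 → V/F = 0.482
Converged at V/F = 0.482.
Compositions from xᵢ = zᵢ/(1+V/F(Kᵢ−1)), yᵢ = Kᵢxᵢ:
  MEK: x = 0.188, y = 0.376
  1-propanol: x = 0.335, y = 0.420
  ethylbenzene: x = 0.257, y = 0.114
  p-xylene: x = 0.220, y = 0.090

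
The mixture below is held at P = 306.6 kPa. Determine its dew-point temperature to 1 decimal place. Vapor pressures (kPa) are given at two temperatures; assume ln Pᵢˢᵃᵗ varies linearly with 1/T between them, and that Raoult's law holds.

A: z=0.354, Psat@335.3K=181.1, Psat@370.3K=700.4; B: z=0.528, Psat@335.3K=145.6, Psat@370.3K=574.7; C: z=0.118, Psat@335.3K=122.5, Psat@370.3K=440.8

T = 352.4 K

Dew-point temperature: Σzᵢ·P/Pᵢˢᵃᵗ(T) = 1. Interpolate ln Pᵢˢᵃᵗ = aᵢ + bᵢ/T.
  T = 335.3 K: ΣzᵢP/Pᵢˢᵃᵗ = 2.0065
  T = 370.3 K: ΣzᵢP/Pᵢˢᵃᵗ = 0.5187
  T = 352.8 K: ΣzᵢP/Pᵢˢᵃᵗ = 0.9864
  T = 344.1 K: ΣzᵢP/Pᵢˢᵃᵗ = 1.3913
  T = 348.5 K: ΣzᵢP/Pᵢˢᵃᵗ = 1.1667
  T = 350.6 K: ΣzᵢP/Pᵢˢᵃᵗ = 1.0743
  T = 351.7 K: ΣzᵢP/Pᵢˢᵃᵗ = 1.0293
  T = 352.2 K: ΣzᵢP/Pᵢˢᵃᵗ = 1.0095
Interpolating between 352.2 K and 352.8 K gives T ≈ 352.4 K.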